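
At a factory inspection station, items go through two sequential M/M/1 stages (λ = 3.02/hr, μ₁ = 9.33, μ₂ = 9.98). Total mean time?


Each node sees arrival rate λ = 3.02/hr (tandem ⇒ throughput preserved).
W₁ = 1/(μ₁−λ) = 1/(9.33−3.02) = 0.15848 hr
W₂ = 1/(μ₂−λ) = 1/(9.98−3.02) = 0.14368 hr
W_total = W₁ + W₂ = 0.15848 + 0.14368 = 0.30216 hr

Final: 0.30216 hr


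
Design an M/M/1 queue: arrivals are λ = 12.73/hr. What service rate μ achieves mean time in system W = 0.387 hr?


W = 1/(μ−λ) ⇒ μ − λ = 1/W = 1/0.387 = 2.5840
μ = λ + 1/W = 12.73 + 2.5840 = 15.3140 per hr

Final: 15.3140 /hr


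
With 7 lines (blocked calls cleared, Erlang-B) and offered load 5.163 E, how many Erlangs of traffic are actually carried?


B(7,5.163) = 0.130823 (Erlang-B)
Carried load = a(1 − B) = 5.163·(1 − 0.130823) = 5.163·0.869177 = 4.4876 E

Final: 4.4876 Erlangs


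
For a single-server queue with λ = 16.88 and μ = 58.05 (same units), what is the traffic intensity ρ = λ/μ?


ρ = λ/μ = 16.88/58.05 = 0.2908

Final: 0.2908


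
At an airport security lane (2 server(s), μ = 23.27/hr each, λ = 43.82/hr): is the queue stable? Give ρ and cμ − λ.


Total capacity cμ = 2·23.27 = 46.54/hr
ρ = λ/(cμ) = 43.82/46.54 = 0.9416
Stable ⇔ ρ < 1: YES
Spare capacity = cμ − λ = 46.54 − 43.82 = 2.72/hr

Final: ρ = 0.9416; stable; margin = 2.72/hr


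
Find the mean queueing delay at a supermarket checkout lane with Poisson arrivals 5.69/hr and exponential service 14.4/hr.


ρ = 5.69/14.4 = 0.3951
Wq = ρ/(μ−λ) = 0.3951/(14.4 − 5.69) = 0.3951/8.71 = 0.04537 hr

Final: 0.04537 hr


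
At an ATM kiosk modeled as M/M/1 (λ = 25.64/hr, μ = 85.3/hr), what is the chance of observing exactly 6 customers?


ρ = 25.64/85.3 = 0.3006
P_n = (1−ρ)·ρ^n = (1 − 0.3006)·0.3006^6 = 0.6994·0.0007376 = 0.0005159

Final: 0.0005159


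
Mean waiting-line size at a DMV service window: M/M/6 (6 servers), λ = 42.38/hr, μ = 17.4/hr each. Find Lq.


a = λ/μ = 2.4356; ρ = a/6 = 0.4059
P₀ = 0.087118
Lq = P₀·a^c·ρ / (c!·(1−ρ)²) = 0.087118·208.77103·0.4059/(720·0.35291)
= 0.02906

Final: 0.02906


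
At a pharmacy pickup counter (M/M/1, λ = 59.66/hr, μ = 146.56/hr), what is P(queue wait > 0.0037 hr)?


ρ = 59.66/146.56 = 0.4071
P(Wq > t) = ρ·e^{−(μ−λ)t} = 0.4071·e^{−0.3215}
= 0.4071·0.725039 = 0.295141

Final: 0.295141


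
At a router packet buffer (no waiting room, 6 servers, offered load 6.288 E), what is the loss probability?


B(c,a) = (a^c/c!) / Σ_{k=0}^{c} a^k/k!
a^6/6! = 85.850475
Σ terms (k=0..6): 1.00000 + 6.28800 + 19.76947 + 41.43681 + 65.13867 + 81.91839 + 85.85047 = 301.401823
B = 85.850475/301.401823 = 0.284837

Final: 0.284837


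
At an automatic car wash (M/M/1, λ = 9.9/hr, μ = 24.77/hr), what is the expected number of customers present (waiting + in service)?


ρ = λ/μ = 9.9/24.77 = 0.3997
L = ρ/(1−ρ) = 0.3997/(1 − 0.3997) = 0.3997/0.6003 = 0.6658

Final: 0.6658


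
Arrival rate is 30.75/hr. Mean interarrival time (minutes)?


Mean interarrival time = 1/λ = 1/30.75 hour = 0.03252 hour
In minutes: 0.03252 × 60 = 1.9512 min

Final: 1.9512 min


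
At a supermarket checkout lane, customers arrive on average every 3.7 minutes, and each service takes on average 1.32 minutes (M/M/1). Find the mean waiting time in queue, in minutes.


λ = 60/3.7 = 16.2162 /hr
μ = 60/1.32 = 45.4545 /hr
ρ = λ/μ = 16.2162/45.4545 = 0.3568
Wq = ρ/(μ−λ) = 0.3568/(45.4545−16.2162) = 0.01220 hr
In minutes: 0.01220·60 = 0.7321 min

Final: 0.7321 min


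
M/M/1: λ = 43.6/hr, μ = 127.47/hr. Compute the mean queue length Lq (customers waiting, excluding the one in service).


ρ = 43.6/127.47 = 0.3420
Lq = ρ²/(1−ρ) = 0.1170/0.6580 = 0.1778

Final: 0.1778


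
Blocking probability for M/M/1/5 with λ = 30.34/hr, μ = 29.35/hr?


ρ = λ/μ = 30.34/29.35 = 1.0337
P_K = (1−ρ)ρ^K/(1−ρ^(K+1)) = (-0.03373·1.180422)/(1 − 1.220239)
= -0.039817/-0.220239 = 0.180788

Final: 0.180788


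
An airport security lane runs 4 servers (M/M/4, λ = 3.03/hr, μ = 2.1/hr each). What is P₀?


a = λ/μ = 3.03/2.1 = 1.4429; ρ = a/c = 0.3607
Σ_{k=0}^{3} a^k/k! (terms k=0..3) = 1.00000 + 1.44286 + 1.04092 + 0.50063 = 3.98441
Tail: a^4/(4!(1−ρ)) = 4.33404/(24·0.6393) = 0.28248
P₀ = 1/(3.98441 + 0.28248) = 1/4.26689 = 0.234363

Final: 0.234363


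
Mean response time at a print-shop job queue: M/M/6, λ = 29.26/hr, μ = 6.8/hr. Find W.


a = 4.3029; ρ = 0.7172; P₀ = 0.011684
Lq = P₀·a^c·ρ/(c!(1−ρ)²) = 0.92340
Wq = Lq/λ = 0.92340/29.26 = 0.03156 hr
W = Wq + 1/μ = 0.03156 + 0.14706 = 0.17862 hr

Final: 0.17862 hr


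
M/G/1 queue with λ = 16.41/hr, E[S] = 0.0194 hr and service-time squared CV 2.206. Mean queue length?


ρ = λ·E[S] = 16.41·0.0194 = 0.3184
Lq = ρ²(1+C_s²)/(2(1−ρ)) = 0.1013·(1+2.206)/(2·0.6816)
= 0.1013·3.2060/1.3633 = 0.23834

Final: 0.23834


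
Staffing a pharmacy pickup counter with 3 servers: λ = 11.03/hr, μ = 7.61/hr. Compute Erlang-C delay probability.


a = λ/μ = 1.4494; ρ = a/3 = 0.4831
P₀ = 0.223132 (from M/M/c formula)
C(c,a) = [a^c/(c!(1−ρ))]·P₀ = [3.04490/(6·0.5169)]·0.223132
= 0.98185·0.223132 = 0.219082

Final: 0.219082


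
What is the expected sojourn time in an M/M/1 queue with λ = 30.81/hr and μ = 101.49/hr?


W = 1/(μ−λ) = 1/(101.49 − 30.81) = 1/70.68 = 0.01415 hr

Final: 0.01415 hr


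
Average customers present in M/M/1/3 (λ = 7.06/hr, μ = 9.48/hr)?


ρ = 7.06/9.48 = 0.7447
L = ρ[1 − (K+1)ρ^K + Kρ^(K+1)] / [(1−ρ)(1−ρ^(K+1))]
Numerator: 0.7447·(1 − 4·0.413037 + 3·0.307599) = 0.201560
Denominator: (0.2553)·(0.692401) = 0.176752
L = 0.201560/0.176752 = 1.1404

Final: 1.1404


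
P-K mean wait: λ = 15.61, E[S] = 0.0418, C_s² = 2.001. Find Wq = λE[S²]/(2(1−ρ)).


ρ = λ·E[S] = 15.61·0.0418 = 0.6525
E[S²] = E[S]²(1+C_s²) = 0.0418²·(1+2.001) = 0.005243
Wq = λ·E[S²]/(2(1−ρ)) = 15.61·0.005243/(2·0.3475) = 0.11777 hr

Final: 0.11777 hr


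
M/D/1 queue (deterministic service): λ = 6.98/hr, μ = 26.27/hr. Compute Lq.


ρ = 6.98/26.27 = 0.2657
M/D/1: Lq = ρ²/(2(1−ρ)) = 0.07060/(2·0.7343) = 0.04807

Final: 0.04807


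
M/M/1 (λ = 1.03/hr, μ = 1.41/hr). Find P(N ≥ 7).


ρ = 1.03/1.41 = 0.7305
P(N ≥ n) = ρ^n = 0.7305^7 = 0.111001

Final: 0.111001


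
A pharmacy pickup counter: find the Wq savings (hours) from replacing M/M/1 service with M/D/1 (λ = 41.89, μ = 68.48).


ρ = 41.89/68.48 = 0.6117
Wq(M/M/1) = ρ/(μ−λ) = 0.6117/26.59 = 0.02301 hr
Wq(M/D/1) = ρ/(2(μ−λ)) = 0.01150 hr
Savings = 0.02301 − 0.01150 = 0.01150 hr

Final: 0.01150 hr


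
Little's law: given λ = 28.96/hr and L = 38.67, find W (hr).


W = L/λ = 38.67/28.96 = 1.3353 hr

Final: 1.3353 hr


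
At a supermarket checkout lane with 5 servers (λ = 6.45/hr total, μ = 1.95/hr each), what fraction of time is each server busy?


ρ = λ/(cμ) = 6.45/(5·1.95) = 6.45/9.75 = 0.6615

Final: 0.6615


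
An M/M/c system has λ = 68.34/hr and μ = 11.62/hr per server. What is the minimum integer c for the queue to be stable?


Stability requires cμ > λ ⇔ c > λ/μ.
λ/μ = 68.34/11.62 = 5.8812
Minimum integer c = ⌊5.8812⌋ + 1 = 6
Check: 6·11.62 = 69.72 > 68.34, while 5·11.62 = 58.10 ≤ 68.34

Final: 6 servers


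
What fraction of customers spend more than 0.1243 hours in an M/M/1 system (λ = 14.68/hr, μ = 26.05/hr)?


W ~ Exponential(μ−λ) for M/M/1.
μ − λ = 26.05 − 14.68 = 11.3700
P(W > t) = e^{−(μ−λ)t} = e^{−1.4133} = 0.243341

Final: 0.243341


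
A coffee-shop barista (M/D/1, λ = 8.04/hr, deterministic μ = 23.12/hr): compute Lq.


ρ = 8.04/23.12 = 0.3478
M/D/1: Lq = ρ²/(2(1−ρ)) = 0.1209/(2·0.6522) = 0.09270

Final: 0.09270


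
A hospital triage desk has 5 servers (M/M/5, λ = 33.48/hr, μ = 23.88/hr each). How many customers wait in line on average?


a = λ/μ = 1.4020; ρ = a/5 = 0.2804
P₀ = 0.245830
Lq = P₀·a^c·ρ / (c!·(1−ρ)²) = 0.245830·5.41696·0.2804/(120·0.51782)
= 0.006009

Final: 0.006009


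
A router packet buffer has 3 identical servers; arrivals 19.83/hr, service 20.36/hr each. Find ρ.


ρ = λ/(cμ) = 19.83/(3·20.36) = 19.83/61.08 = 0.3247

Final: 0.3247


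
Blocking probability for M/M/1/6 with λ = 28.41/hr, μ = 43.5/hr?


ρ = λ/μ = 28.41/43.5 = 0.6531
P_K = (1−ρ)ρ^K/(1−ρ^(K+1)) = (0.3469·0.077605)/(1 − 0.050684)
= 0.026921/0.949316 = 0.028358

Final: 0.028358


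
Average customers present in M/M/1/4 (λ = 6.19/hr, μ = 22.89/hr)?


ρ = 6.19/22.89 = 0.2704
L = ρ[1 − (K+1)ρ^K + Kρ^(K+1)] / [(1−ρ)(1−ρ^(K+1))]
Numerator: 0.2704·(1 − 5·0.005348 + 4·0.001446) = 0.264757
Denominator: (0.7296)·(0.998554) = 0.728521
L = 0.264757/0.728521 = 0.3634

Final: 0.3634


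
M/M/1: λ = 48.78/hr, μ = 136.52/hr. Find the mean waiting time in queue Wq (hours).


ρ = 48.78/136.52 = 0.3573
Wq = ρ/(μ−λ) = 0.3573/(136.52 − 48.78) = 0.3573/87.74 = 0.004072 hr

Final: 0.004072 hr


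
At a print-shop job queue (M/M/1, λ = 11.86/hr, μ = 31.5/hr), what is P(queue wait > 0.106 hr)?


ρ = 11.86/31.5 = 0.3765
P(Wq > t) = ρ·e^{−(μ−λ)t} = 0.3765·e^{−2.0818}
= 0.3765·0.124701 = 0.046951

Final: 0.046951


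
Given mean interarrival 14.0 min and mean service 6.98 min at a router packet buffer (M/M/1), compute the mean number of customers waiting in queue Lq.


λ = 60/14.0 = 4.2857 /hr
μ = 60/6.98 = 8.5960 /hr
ρ = λ/μ = 4.2857/8.5960 = 0.4986
Lq = ρ²/(1−ρ) = 0.2486/0.5014 = 0.4957

Final: 0.4957


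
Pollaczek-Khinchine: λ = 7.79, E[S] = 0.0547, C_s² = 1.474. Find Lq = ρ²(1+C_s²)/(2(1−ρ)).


ρ = λ·E[S] = 7.79·0.0547 = 0.4261
Lq = ρ²(1+C_s²)/(2(1−ρ)) = 0.1816·(1+1.474)/(2·0.5739)
= 0.1816·2.4740/1.1478 = 0.39137

Final: 0.39137


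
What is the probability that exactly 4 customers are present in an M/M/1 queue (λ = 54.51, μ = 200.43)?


ρ = 54.51/200.43 = 0.2720
P_n = (1−ρ)·ρ^n = (1 − 0.2720)·0.2720^4 = 0.7280·0.005471 = 0.003983

Final: 0.003983


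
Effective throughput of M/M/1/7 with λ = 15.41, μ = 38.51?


ρ = 0.4002; P_K = (1−ρ)ρ^7/(1−ρ^8) = 0.0009861
λ_eff = λ(1 − P_K) = 15.41·(1 − 0.0009861) = 15.41·0.999014 = 15.3948 /hr

Final: 15.3948 /hr


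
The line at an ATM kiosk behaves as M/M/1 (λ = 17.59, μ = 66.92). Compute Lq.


ρ = 17.59/66.92 = 0.2629
Lq = ρ²/(1−ρ) = 0.06909/0.7371 = 0.09373

Final: 0.09373


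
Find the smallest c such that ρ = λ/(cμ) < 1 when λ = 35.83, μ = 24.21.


Stability requires cμ > λ ⇔ c > λ/μ.
λ/μ = 35.83/24.21 = 1.4800
Minimum integer c = ⌊1.4800⌋ + 1 = 2
Check: 2·24.21 = 48.42 > 35.83, while 1·24.21 = 24.21 ≤ 35.83

Final: 2 servers


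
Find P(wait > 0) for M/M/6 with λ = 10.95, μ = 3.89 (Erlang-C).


a = λ/μ = 2.8149; ρ = a/6 = 0.4692
P₀ = 0.059225 (from M/M/c formula)
C(c,a) = [a^c/(c!(1−ρ))]·P₀ = [497.49315/(720·0.5308)]·0.059225
= 1.30162·0.059225 = 0.077089

Final: 0.077089


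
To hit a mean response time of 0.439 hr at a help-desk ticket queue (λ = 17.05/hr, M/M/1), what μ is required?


W = 1/(μ−λ) ⇒ μ − λ = 1/W = 1/0.439 = 2.2779
μ = λ + 1/W = 17.05 + 2.2779 = 19.3279 per hr

Final: 19.3279 /hr


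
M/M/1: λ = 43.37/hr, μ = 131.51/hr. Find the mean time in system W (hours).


W = 1/(μ−λ) = 1/(131.51 − 43.37) = 1/88.14 = 0.01135 hr

Final: 0.01135 hr


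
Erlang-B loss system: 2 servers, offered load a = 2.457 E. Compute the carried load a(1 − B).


B(2,2.457) = 0.466135 (Erlang-B)
Carried load = a(1 − B) = 2.457·(1 − 0.466135) = 2.457·0.533865 = 1.3117 E

Final: 1.3117 Erlangs


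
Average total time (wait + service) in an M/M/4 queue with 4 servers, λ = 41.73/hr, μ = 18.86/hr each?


a = 2.2126; ρ = 0.5532; P₀ = 0.103085
Lq = P₀·a^c·ρ/(c!(1−ρ)²) = 0.28520
Wq = Lq/λ = 0.28520/41.73 = 0.006834 hr
W = Wq + 1/μ = 0.006834 + 0.05302 = 0.05986 hr

Final: 0.05986 hr


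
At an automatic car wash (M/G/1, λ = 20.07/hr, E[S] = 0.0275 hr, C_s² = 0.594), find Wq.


ρ = λ·E[S] = 20.07·0.0275 = 0.5519
E[S²] = E[S]²(1+C_s²) = 0.0275²·(1+0.594) = 0.001205
Wq = λ·E[S²]/(2(1−ρ)) = 20.07·0.001205/(2·0.4481) = 0.02700 hr

Final: 0.02700 hr


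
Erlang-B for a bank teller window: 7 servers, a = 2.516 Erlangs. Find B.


B(c,a) = (a^c/c!) / Σ_{k=0}^{c} a^k/k!
a^7/7! = 0.126632
Σ terms (k=0..7): 1.00000 + 2.51600 + 3.16513 + 2.65449 + 1.66967 + 0.84018 + 0.35232 + 0.12663 = 12.324414
B = 0.126632/12.324414 = 0.010275

Final: 0.010275


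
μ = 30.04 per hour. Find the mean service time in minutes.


Mean service time = 1/μ = 1/30.04 hour = 0.03329 hour
In minutes: 0.03329 × 60 = 1.9973 min

Final: 1.9973 min


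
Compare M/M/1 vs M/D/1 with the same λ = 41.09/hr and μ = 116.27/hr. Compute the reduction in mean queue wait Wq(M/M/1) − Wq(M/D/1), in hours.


ρ = 41.09/116.27 = 0.3534
Wq(M/M/1) = ρ/(μ−λ) = 0.3534/75.18 = 0.004701 hr
Wq(M/D/1) = ρ/(2(μ−λ)) = 0.002350 hr
Savings = 0.004701 − 0.002350 = 0.002350 hr

Final: 0.002350 hr


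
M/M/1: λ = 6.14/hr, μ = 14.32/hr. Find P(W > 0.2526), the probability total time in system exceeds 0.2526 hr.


W ~ Exponential(μ−λ) for M/M/1.
μ − λ = 14.32 − 6.14 = 8.1800
P(W > t) = e^{−(μ−λ)t} = e^{−2.0663} = 0.126658

Final: 0.126658


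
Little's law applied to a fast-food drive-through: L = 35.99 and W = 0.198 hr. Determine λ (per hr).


λ = L/W = 35.99/0.198 = 181.7677 /hr

Final: 181.7677 /hr


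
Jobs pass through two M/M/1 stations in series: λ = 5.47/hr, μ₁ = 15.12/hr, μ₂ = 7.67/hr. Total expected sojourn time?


Each node sees arrival rate λ = 5.47/hr (tandem ⇒ throughput preserved).
W₁ = 1/(μ₁−λ) = 1/(15.12−5.47) = 0.10363 hr
W₂ = 1/(μ₂−λ) = 1/(7.67−5.47) = 0.45455 hr
W_total = W₁ + W₂ = 0.10363 + 0.45455 = 0.55817 hr

Final: 0.55817 hr


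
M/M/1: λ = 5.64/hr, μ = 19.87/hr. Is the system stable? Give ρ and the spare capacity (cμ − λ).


Total capacity cμ = 1·19.87 = 19.87/hr
ρ = λ/(cμ) = 5.64/19.87 = 0.2838
Stable ⇔ ρ < 1: YES
Spare capacity = cμ − λ = 19.87 − 5.64 = 14.23/hr

Final: ρ = 0.2838; stable; margin = 14.23/hr


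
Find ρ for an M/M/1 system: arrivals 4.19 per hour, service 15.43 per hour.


ρ = λ/μ = 4.19/15.43 = 0.2715

Final: 0.2715


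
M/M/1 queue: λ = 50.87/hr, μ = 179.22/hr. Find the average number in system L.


ρ = λ/μ = 50.87/179.22 = 0.2838
L = ρ/(1−ρ) = 0.2838/(1 − 0.2838) = 0.2838/0.7162 = 0.3963

Final: 0.3963


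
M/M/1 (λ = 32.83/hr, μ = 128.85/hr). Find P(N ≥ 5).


ρ = 32.83/128.85 = 0.2548
P(N ≥ n) = ρ^n = 0.2548^5 = 0.001074

Final: 0.001074


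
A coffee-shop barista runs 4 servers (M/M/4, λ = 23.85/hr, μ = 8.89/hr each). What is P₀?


a = λ/μ = 23.85/8.89 = 2.6828; ρ = a/c = 0.6707
Σ_{k=0}^{3} a^k/k! (terms k=0..3) = 1.00000 + 2.68279 + 3.59868 + 3.21817 = 10.49964
Tail: a^4/(4!(1−ρ)) = 51.80200/(24·0.3293) = 6.55451
P₀ = 1/(10.49964 + 6.55451) = 1/17.05415 = 0.058637

Final: 0.058637


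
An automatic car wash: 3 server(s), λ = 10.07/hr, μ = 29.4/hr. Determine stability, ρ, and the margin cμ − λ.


Total capacity cμ = 3·29.4 = 88.20/hr
ρ = λ/(cμ) = 10.07/88.20 = 0.1142
Stable ⇔ ρ < 1: YES
Spare capacity = cμ − λ = 88.20 − 10.07 = 78.13/hr

Final: ρ = 0.1142; stable; margin = 78.13/hr


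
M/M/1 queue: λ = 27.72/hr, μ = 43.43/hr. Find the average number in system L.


ρ = λ/μ = 27.72/43.43 = 0.6383
L = ρ/(1−ρ) = 0.6383/(1 − 0.6383) = 0.6383/0.3617 = 1.7645

Final: 1.7645


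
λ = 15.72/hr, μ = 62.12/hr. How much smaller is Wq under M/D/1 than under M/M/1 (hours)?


ρ = 15.72/62.12 = 0.2531
Wq(M/M/1) = ρ/(μ−λ) = 0.2531/46.40 = 0.005454 hr
Wq(M/D/1) = ρ/(2(μ−λ)) = 0.002727 hr
Savings = 0.005454 − 0.002727 = 0.002727 hr

Final: 0.002727 hr


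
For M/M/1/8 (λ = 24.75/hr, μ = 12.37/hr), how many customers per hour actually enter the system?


ρ = 2.0008; P_K = (1−ρ)ρ^8/(1−ρ^9) = 0.501177
λ_eff = λ(1 − P_K) = 24.75·(1 − 0.501177) = 24.75·0.498823 = 12.3459 /hr

Final: 12.3459 /hr


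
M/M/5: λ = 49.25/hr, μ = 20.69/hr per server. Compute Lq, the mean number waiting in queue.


a = λ/μ = 2.3804; ρ = a/5 = 0.4761
P₀ = 0.090788
Lq = P₀·a^c·ρ / (c!·(1−ρ)²) = 0.090788·76.42382·0.4761/(120·0.27450)
= 0.10028

Final: 0.10028


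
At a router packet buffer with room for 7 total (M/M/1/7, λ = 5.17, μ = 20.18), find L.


ρ = 5.17/20.18 = 0.2562
L = ρ[1 − (K+1)ρ^K + Kρ^(K+1)] / [(1−ρ)(1−ρ^(K+1))]
Numerator: 0.2562·(1 − 8·0.00007244 + 7·0.00001856) = 0.256079
Denominator: (0.7438)·(0.999981) = 0.743792
L = 0.256079/0.743792 = 0.3443

Final: 0.3443


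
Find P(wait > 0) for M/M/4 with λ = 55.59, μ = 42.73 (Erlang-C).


a = λ/μ = 1.3010; ρ = a/4 = 0.3252
P₀ = 0.270924 (from M/M/c formula)
C(c,a) = [a^c/(c!(1−ρ))]·P₀ = [2.86454/(24·0.6748)]·0.270924
= 0.17689·0.270924 = 0.047923

Final: 0.047923


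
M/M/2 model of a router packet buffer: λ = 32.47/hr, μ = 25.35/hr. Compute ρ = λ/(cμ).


ρ = λ/(cμ) = 32.47/(2·25.35) = 32.47/50.70 = 0.6404

Final: 0.6404


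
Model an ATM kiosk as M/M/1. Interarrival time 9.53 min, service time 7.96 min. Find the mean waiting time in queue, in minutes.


λ = 60/9.53 = 6.2959 /hr
μ = 60/7.96 = 7.5377 /hr
ρ = λ/μ = 6.2959/7.5377 = 0.8353
Wq = ρ/(μ−λ) = 0.8353/(7.5377−6.2959) = 0.67263 hr
In minutes: 0.67263·60 = 40.358 min

Final: 40.358 min


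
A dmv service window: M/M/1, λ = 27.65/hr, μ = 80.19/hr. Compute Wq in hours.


ρ = 27.65/80.19 = 0.3448
Wq = ρ/(μ−λ) = 0.3448/(80.19 − 27.65) = 0.3448/52.54 = 0.006563 hr

Final: 0.006563 hr


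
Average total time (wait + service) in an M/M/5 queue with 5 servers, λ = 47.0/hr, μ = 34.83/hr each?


a = 1.3494; ρ = 0.2699; P₀ = 0.259160
Lq = P₀·a^c·ρ/(c!(1−ρ)²) = 0.004892
Wq = Lq/λ = 0.004892/47.0 = 0.0001041 hr
W = Wq + 1/μ = 0.0001041 + 0.02871 = 0.02881 hr

Final: 0.02881 hr


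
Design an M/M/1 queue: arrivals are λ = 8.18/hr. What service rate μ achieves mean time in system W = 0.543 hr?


W = 1/(μ−λ) ⇒ μ − λ = 1/W = 1/0.543 = 1.8416
μ = λ + 1/W = 8.18 + 1.8416 = 10.0216 per hr

Final: 10.0216 /hr


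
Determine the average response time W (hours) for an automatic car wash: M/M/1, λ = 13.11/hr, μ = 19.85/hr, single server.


W = 1/(μ−λ) = 1/(19.85 − 13.11) = 1/6.74 = 0.1484 hr

Final: 0.1484 hr


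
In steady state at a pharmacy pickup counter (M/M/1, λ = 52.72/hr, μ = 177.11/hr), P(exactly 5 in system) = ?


ρ = 52.72/177.11 = 0.2977
P_n = (1−ρ)·ρ^n = (1 − 0.2977)·0.2977^5 = 0.7023·0.002337 = 0.001641

Final: 0.001641


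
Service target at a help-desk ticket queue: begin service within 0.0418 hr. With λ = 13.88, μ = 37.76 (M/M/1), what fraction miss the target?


ρ = 13.88/37.76 = 0.3676
P(Wq > t) = ρ·e^{−(μ−λ)t} = 0.3676·e^{−0.9982}
= 0.3676·0.368548 = 0.135473

Final: 0.135473


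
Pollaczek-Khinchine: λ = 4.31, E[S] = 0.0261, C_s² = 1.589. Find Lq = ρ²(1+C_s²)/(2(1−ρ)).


ρ = λ·E[S] = 4.31·0.0261 = 0.1125
Lq = ρ²(1+C_s²)/(2(1−ρ)) = 0.01265·(1+1.589)/(2·0.8875)
= 0.01265·2.5890/1.7750 = 0.01846

Final: 0.01846


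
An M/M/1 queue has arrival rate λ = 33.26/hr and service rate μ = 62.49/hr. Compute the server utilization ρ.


ρ = λ/μ = 33.26/62.49 = 0.5322

Final: 0.5322


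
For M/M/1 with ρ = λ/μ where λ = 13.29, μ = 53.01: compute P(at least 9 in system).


ρ = 13.29/53.01 = 0.2507
P(N ≥ n) = ρ^n = 0.2507^9 = 0.000003913

Final: 0.000003913


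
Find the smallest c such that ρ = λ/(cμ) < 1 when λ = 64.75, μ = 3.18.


Stability requires cμ > λ ⇔ c > λ/μ.
λ/μ = 64.75/3.18 = 20.3616
Minimum integer c = ⌊20.3616⌋ + 1 = 21
Check: 21·3.18 = 66.78 > 64.75, while 20·3.18 = 63.60 ≤ 64.75

Final: 21 servers


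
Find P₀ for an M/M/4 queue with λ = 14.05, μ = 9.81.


a = λ/μ = 14.05/9.81 = 1.4322; ρ = a/c = 0.3581
Σ_{k=0}^{3} a^k/k! (terms k=0..3) = 1.00000 + 1.43221 + 1.02562 + 0.48963 = 3.94746
Tail: a^4/(4!(1−ρ)) = 4.20755/(24·0.6419) = 0.27310
P₀ = 1/(3.94746 + 0.27310) = 1/4.22056 = 0.236935

Final: 0.236935


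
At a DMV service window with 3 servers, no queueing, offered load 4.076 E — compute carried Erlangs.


B(3,4.076) = 0.457506 (Erlang-B)
Carried load = a(1 − B) = 4.076·(1 − 0.457506) = 4.076·0.542494 = 2.2112 E

Final: 2.2112 Erlangs


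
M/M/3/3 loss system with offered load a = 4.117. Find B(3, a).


B(c,a) = (a^c/c!) / Σ_{k=0}^{c} a^k/k!
a^3/3! = 11.630312
Σ terms (k=0..3): 1.00000 + 4.11700 + 8.47484 + 11.63031 = 25.222156
B = 11.630312/25.222156 = 0.461115

Final: 0.461115


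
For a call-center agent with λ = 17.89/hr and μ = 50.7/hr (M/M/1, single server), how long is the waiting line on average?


ρ = 17.89/50.7 = 0.3529
Lq = ρ²/(1−ρ) = 0.1245/0.6471 = 0.1924

Final: 0.1924


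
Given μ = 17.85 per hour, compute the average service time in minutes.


Mean service time = 1/μ = 1/17.85 hour = 0.05602 hour
In minutes: 0.05602 × 60 = 3.3613 min

Final: 3.3613 min


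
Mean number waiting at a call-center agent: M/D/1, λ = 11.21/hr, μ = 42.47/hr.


ρ = 11.21/42.47 = 0.2640
M/D/1: Lq = ρ²/(2(1−ρ)) = 0.06967/(2·0.7360) = 0.04733

Final: 0.04733


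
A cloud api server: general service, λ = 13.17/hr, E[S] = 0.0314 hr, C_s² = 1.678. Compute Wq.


ρ = λ·E[S] = 13.17·0.0314 = 0.4135
E[S²] = E[S]²(1+C_s²) = 0.0314²·(1+1.678) = 0.002640
Wq = λ·E[S²]/(2(1−ρ)) = 13.17·0.002640/(2·0.5865) = 0.02965 hr

Final: 0.02965 hr


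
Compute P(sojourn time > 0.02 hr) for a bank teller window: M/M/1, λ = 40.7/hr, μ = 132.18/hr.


W ~ Exponential(μ−λ) for M/M/1.
μ − λ = 132.18 − 40.7 = 91.4800
P(W > t) = e^{−(μ−λ)t} = e^{−1.8296} = 0.160478

Final: 0.160478


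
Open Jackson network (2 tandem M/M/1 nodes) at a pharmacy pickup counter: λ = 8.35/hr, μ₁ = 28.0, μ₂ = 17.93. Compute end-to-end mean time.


Each node sees arrival rate λ = 8.35/hr (tandem ⇒ throughput preserved).
W₁ = 1/(μ₁−λ) = 1/(28.0−8.35) = 0.05089 hr
W₂ = 1/(μ₂−λ) = 1/(17.93−8.35) = 0.10438 hr
W_total = W₁ + W₂ = 0.05089 + 0.10438 = 0.15527 hr

Final: 0.15527 hr


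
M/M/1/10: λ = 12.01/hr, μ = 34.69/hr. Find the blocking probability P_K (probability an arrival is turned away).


ρ = λ/μ = 12.01/34.69 = 0.3462
P_K = (1−ρ)ρ^K/(1−ρ^(K+1)) = (0.6538·0.00002474)/(1 − 0.000008565)
= 0.00001617/0.999991 = 0.00001617

Final: 0.00001617


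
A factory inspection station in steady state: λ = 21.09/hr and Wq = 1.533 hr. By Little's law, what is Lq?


Lq = λWq = 21.09·1.533 = 32.3310

Final: 32.3310


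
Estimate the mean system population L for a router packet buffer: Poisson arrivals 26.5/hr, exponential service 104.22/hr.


ρ = λ/μ = 26.5/104.22 = 0.2543
L = ρ/(1−ρ) = 0.2543/(1 − 0.2543) = 0.2543/0.7457 = 0.3410

Final: 0.3410


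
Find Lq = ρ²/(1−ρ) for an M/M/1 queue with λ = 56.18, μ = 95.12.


ρ = 56.18/95.12 = 0.5906
Lq = ρ²/(1−ρ) = 0.3488/0.4094 = 0.8521

Final: 0.8521


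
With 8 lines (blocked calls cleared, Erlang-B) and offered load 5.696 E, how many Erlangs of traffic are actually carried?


B(8,5.696) = 0.105270 (Erlang-B)
Carried load = a(1 − B) = 5.696·(1 − 0.105270) = 5.696·0.894730 = 5.0964 E

Final: 5.0964 Erlangs


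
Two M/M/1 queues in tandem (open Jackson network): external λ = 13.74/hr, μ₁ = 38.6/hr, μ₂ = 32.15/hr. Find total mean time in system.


Each node sees arrival rate λ = 13.74/hr (tandem ⇒ throughput preserved).
W₁ = 1/(μ₁−λ) = 1/(38.6−13.74) = 0.04023 hr
W₂ = 1/(μ₂−λ) = 1/(32.15−13.74) = 0.05432 hr
W_total = W₁ + W₂ = 0.04023 + 0.05432 = 0.09454 hr

Final: 0.09454 hr


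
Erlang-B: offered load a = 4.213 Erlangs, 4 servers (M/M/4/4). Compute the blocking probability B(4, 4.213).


B(c,a) = (a^c/c!) / Σ_{k=0}^{c} a^k/k!
a^4/4! = 13.126671
Σ terms (k=0..4): 1.00000 + 4.21300 + 8.87468 + 12.46302 + 13.12667 = 39.677371
B = 13.126671/39.677371 = 0.330835

Final: 0.330835


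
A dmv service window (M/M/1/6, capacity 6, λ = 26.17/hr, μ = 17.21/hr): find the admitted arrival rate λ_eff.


ρ = 1.5206; P_K = (1−ρ)ρ^6/(1−ρ^7) = 0.361611
λ_eff = λ(1 − P_K) = 26.17·(1 − 0.361611) = 26.17·0.638389 = 16.7066 /hr

Final: 16.7066 /hr


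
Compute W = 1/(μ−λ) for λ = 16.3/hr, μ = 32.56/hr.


W = 1/(μ−λ) = 1/(32.56 − 16.3) = 1/16.26 = 0.06150 hr

Final: 0.06150 hr


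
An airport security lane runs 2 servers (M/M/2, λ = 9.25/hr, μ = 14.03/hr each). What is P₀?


a = λ/μ = 9.25/14.03 = 0.6593; ρ = a/c = 0.3297
Σ_{k=0}^{1} a^k/k! (terms k=0..1) = 1.00000 + 0.65930 = 1.65930
Tail: a^2/(2!(1−ρ)) = 0.43468/(2·0.6703) = 0.32422
P₀ = 1/(1.65930 + 0.32422) = 1/1.98352 = 0.504154

Final: 0.504154


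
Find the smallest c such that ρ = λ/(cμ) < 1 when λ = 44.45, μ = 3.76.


Stability requires cμ > λ ⇔ c > λ/μ.
λ/μ = 44.45/3.76 = 11.8218
Minimum integer c = ⌊11.8218⌋ + 1 = 12
Check: 12·3.76 = 45.12 > 44.45, while 11·3.76 = 41.36 ≤ 44.45

Final: 12 servers


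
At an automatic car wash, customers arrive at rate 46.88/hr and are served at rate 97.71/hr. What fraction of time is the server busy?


ρ = λ/μ = 46.88/97.71 = 0.4798

Final: 0.4798


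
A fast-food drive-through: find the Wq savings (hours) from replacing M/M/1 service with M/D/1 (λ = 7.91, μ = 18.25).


ρ = 7.91/18.25 = 0.4334
Wq(M/M/1) = ρ/(μ−λ) = 0.4334/10.34 = 0.04192 hr
Wq(M/D/1) = ρ/(2(μ−λ)) = 0.02096 hr
Savings = 0.04192 − 0.02096 = 0.02096 hr

Final: 0.02096 hr


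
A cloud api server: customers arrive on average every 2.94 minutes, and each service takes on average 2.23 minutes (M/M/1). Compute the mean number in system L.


λ = 60/2.94 = 20.4082 /hr
μ = 60/2.23 = 26.9058 /hr
ρ = λ/μ = 20.4082/26.9058 = 0.7585
L = ρ/(1−ρ) = 0.7585/0.2415 = 3.1408

Final: 3.1408


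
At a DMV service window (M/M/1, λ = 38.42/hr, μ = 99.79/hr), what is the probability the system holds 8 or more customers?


ρ = 38.42/99.79 = 0.3850
P(N ≥ n) = ρ^n = 0.3850^8 = 0.0004828

Final: 0.0004828


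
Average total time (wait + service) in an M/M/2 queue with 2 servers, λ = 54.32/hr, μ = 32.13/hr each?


a = 1.6906; ρ = 0.8453; P₀ = 0.083825
Lq = P₀·a^c·ρ/(c!(1−ρ)²) = 4.23224
Wq = Lq/λ = 4.23224/54.32 = 0.07791 hr
W = Wq + 1/μ = 0.07791 + 0.03112 = 0.10904 hr

Final: 0.10904 hr


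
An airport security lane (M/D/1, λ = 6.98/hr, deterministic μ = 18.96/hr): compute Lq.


ρ = 6.98/18.96 = 0.3681
M/D/1: Lq = ρ²/(2(1−ρ)) = 0.1355/(2·0.6319) = 0.10725

Final: 0.10725


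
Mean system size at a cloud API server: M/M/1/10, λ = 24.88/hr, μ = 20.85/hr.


ρ = 24.88/20.85 = 1.1933
L = ρ[1 − (K+1)ρ^K + Kρ^(K+1)] / [(1−ρ)(1−ρ^(K+1))]
Numerator: 1.1933·(1 − 11·5.853871 + 10·6.985339) = 7.709585
Denominator: (-0.1933)·(-5.985339) = 1.156878
L = 7.709585/1.156878 = 6.6641

Final: 6.6641


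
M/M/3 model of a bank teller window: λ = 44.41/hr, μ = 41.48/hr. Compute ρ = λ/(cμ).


ρ = λ/(cμ) = 44.41/(3·41.48) = 44.41/124.44 = 0.3569

Final: 0.3569


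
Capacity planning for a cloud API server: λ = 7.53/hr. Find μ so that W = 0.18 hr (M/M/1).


W = 1/(μ−λ) ⇒ μ − λ = 1/W = 1/0.18 = 5.5556
μ = λ + 1/W = 7.53 + 5.5556 = 13.0856 per hr

Final: 13.0856 /hr


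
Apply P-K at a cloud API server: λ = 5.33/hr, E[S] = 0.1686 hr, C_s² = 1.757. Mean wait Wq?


ρ = λ·E[S] = 5.33·0.1686 = 0.8986
E[S²] = E[S]²(1+C_s²) = 0.1686²·(1+1.757) = 0.078370
Wq = λ·E[S²]/(2(1−ρ)) = 5.33·0.078370/(2·0.1014) = 2.06051 hr

Final: 2.06051 hr


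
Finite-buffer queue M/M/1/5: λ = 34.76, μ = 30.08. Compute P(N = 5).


ρ = λ/μ = 34.76/30.08 = 1.1556
P_K = (1−ρ)ρ^K/(1−ρ^(K+1)) = (-0.1556·2.060676)/(1 − 2.381286)
= -0.320610/-1.381286 = 0.232110

Final: 0.232110


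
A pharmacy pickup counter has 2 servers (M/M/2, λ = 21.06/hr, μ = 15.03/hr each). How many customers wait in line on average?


a = λ/μ = 1.4012; ρ = a/2 = 0.7006
P₀ = 0.176056
Lq = P₀·a^c·ρ / (c!·(1−ρ)²) = 0.176056·1.96335·0.7006/(2·0.08964)
= 1.35077

Final: 1.35077


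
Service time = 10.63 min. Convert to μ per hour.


μ = 1/(service time) in consistent units.
1 hour = 60 min, so μ = 60/10.63 = 5.6444 per hour

Final: 5.6444 /hr


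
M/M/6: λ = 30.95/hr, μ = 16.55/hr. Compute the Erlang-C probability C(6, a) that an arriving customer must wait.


a = λ/μ = 1.8701; ρ = a/6 = 0.3117
P₀ = 0.153958 (from M/M/c formula)
C(c,a) = [a^c/(c!(1−ρ))]·P₀ = [42.77361/(720·0.6883)]·0.153958
= 0.08631·0.153958 = 0.013288

Final: 0.013288


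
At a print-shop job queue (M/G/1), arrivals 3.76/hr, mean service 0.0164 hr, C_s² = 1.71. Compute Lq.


ρ = λ·E[S] = 3.76·0.0164 = 0.06166
Lq = ρ²(1+C_s²)/(2(1−ρ)) = 0.003802·(1+1.71)/(2·0.9383)
= 0.003802·2.7100/1.8767 = 0.005491

Final: 0.005491


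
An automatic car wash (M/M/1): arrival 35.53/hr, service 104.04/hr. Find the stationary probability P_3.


ρ = 35.53/104.04 = 0.3415
P_n = (1−ρ)·ρ^n = (1 − 0.3415)·0.3415^3 = 0.6585·0.039828 = 0.026226

Final: 0.026226


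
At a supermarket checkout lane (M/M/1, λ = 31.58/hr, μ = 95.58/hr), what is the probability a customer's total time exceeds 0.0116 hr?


W ~ Exponential(μ−λ) for M/M/1.
μ − λ = 95.58 − 31.58 = 64.0000
P(W > t) = e^{−(μ−λ)t} = e^{−0.7424} = 0.475970

Final: 0.475970


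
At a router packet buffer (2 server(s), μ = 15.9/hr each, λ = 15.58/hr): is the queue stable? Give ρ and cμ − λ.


Total capacity cμ = 2·15.9 = 31.80/hr
ρ = λ/(cμ) = 15.58/31.80 = 0.4899
Stable ⇔ ρ < 1: YES
Spare capacity = cμ − λ = 31.80 − 15.58 = 16.22/hr

Final: ρ = 0.4899; stable; margin = 16.22/hr


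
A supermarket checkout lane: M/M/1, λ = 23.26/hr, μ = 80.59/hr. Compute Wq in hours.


ρ = 23.26/80.59 = 0.2886
Wq = ρ/(μ−λ) = 0.2886/(80.59 − 23.26) = 0.2886/57.33 = 0.005034 hr

Final: 0.005034 hr


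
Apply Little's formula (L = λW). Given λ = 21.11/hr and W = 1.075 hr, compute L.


L = λW = 21.11·1.075 = 22.6932

Final: 22.6932


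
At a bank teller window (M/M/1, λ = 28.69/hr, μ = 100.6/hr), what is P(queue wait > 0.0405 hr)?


ρ = 28.69/100.6 = 0.2852
P(Wq > t) = ρ·e^{−(μ−λ)t} = 0.2852·e^{−2.9124}
= 0.2852·0.054348 = 0.015499

Final: 0.015499


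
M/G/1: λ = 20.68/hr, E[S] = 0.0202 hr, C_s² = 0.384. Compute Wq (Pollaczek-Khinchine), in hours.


ρ = λ·E[S] = 20.68·0.0202 = 0.4177
E[S²] = E[S]²(1+C_s²) = 0.0202²·(1+0.384) = 0.0005647
Wq = λ·E[S²]/(2(1−ρ)) = 20.68·0.0005647/(2·0.5823) = 0.01003 hr

Final: 0.01003 hr


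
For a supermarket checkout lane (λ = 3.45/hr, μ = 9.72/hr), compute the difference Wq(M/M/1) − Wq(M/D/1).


ρ = 3.45/9.72 = 0.3549
Wq(M/M/1) = ρ/(μ−λ) = 0.3549/6.27 = 0.05661 hr
Wq(M/D/1) = ρ/(2(μ−λ)) = 0.02830 hr
Savings = 0.05661 − 0.02830 = 0.02830 hr

Final: 0.02830 hr


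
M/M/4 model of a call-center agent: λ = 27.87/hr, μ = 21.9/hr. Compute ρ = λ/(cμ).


ρ = λ/(cμ) = 27.87/(4·21.9) = 27.87/87.60 = 0.3182

Final: 0.3182


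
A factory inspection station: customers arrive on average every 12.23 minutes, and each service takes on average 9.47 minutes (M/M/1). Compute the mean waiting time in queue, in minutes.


λ = 60/12.23 = 4.9060 /hr
μ = 60/9.47 = 6.3358 /hr
ρ = λ/μ = 4.9060/6.3358 = 0.7743
Wq = ρ/(μ−λ) = 0.7743/(6.3358−4.9060) = 0.54155 hr
In minutes: 0.54155·60 = 32.493 min

Final: 32.493 min


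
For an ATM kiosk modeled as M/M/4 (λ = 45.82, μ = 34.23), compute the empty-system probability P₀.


a = λ/μ = 45.82/34.23 = 1.3386; ρ = a/c = 0.3346
Σ_{k=0}^{3} a^k/k! (terms k=0..3) = 1.00000 + 1.33859 + 0.89591 + 0.39975 = 3.63426
Tail: a^4/(4!(1−ρ)) = 3.21065/(24·0.6654) = 0.20106
P₀ = 1/(3.63426 + 0.20106) = 1/3.83532 = 0.260734

Final: 0.260734


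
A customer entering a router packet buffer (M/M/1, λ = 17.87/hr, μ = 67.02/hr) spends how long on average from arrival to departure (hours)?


W = 1/(μ−λ) = 1/(67.02 − 17.87) = 1/49.15 = 0.02035 hr

Final: 0.02035 hr


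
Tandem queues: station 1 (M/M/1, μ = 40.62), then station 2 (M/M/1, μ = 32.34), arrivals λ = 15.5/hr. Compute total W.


Each node sees arrival rate λ = 15.5/hr (tandem ⇒ throughput preserved).
W₁ = 1/(μ₁−λ) = 1/(40.62−15.5) = 0.03981 hr
W₂ = 1/(μ₂−λ) = 1/(32.34−15.5) = 0.05938 hr
W_total = W₁ + W₂ = 0.03981 + 0.05938 = 0.09919 hr

Final: 0.09919 hr


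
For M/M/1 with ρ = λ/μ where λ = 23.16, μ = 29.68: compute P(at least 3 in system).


ρ = 23.16/29.68 = 0.7803
P(N ≥ n) = ρ^n = 0.7803^3 = 0.475143

Final: 0.475143


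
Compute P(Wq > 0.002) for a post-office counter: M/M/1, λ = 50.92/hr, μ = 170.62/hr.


ρ = 50.92/170.62 = 0.2984
P(Wq > t) = ρ·e^{−(μ−λ)t} = 0.2984·e^{−0.2394}
= 0.2984·0.787100 = 0.234903

Final: 0.234903


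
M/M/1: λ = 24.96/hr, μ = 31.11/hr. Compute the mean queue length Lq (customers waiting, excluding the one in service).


ρ = 24.96/31.11 = 0.8023
Lq = ρ²/(1−ρ) = 0.6437/0.1977 = 3.2562

Final: 3.2562


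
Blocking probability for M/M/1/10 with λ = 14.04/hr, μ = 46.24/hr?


ρ = λ/μ = 14.04/46.24 = 0.3036
P_K = (1−ρ)ρ^K/(1−ρ^(K+1)) = (0.6964·0.000006660)/(1 − 0.000002022)
= 0.000004638/0.999998 = 0.000004638

Final: 0.000004638


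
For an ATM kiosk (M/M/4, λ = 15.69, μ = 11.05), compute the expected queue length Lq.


a = λ/μ = 1.4199; ρ = a/4 = 0.3550
P₀ = 0.239942
Lq = P₀·a^c·ρ / (c!·(1−ρ)²) = 0.239942·4.06483·0.3550/(24·0.41605)
= 0.03467

Final: 0.03467


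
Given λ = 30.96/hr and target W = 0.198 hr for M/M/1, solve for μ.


W = 1/(μ−λ) ⇒ μ − λ = 1/W = 1/0.198 = 5.0505
μ = λ + 1/W = 30.96 + 5.0505 = 36.0105 per hr

Final: 36.0105 /hr


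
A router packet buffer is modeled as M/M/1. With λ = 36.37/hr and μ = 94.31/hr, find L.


ρ = λ/μ = 36.37/94.31 = 0.3856
L = ρ/(1−ρ) = 0.3856/(1 − 0.3856) = 0.3856/0.6144 = 0.6277

Final: 0.6277


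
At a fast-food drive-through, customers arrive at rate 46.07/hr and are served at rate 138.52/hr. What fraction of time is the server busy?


ρ = λ/μ = 46.07/138.52 = 0.3326

Final: 0.3326


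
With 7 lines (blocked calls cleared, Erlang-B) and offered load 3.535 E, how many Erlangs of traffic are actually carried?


B(7,3.535) = 0.041063 (Erlang-B)
Carried load = a(1 − B) = 3.535·(1 − 0.041063) = 3.535·0.958937 = 3.3898 E

Final: 3.3898 Erlangs


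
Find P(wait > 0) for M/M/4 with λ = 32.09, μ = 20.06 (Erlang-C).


a = λ/μ = 1.5997; ρ = a/4 = 0.3999
P₀ = 0.199353 (from M/M/c formula)
C(c,a) = [a^c/(c!(1−ρ))]·P₀ = [6.54870/(24·0.6001)]·0.199353
= 0.45471·0.199353 = 0.090649

Final: 0.090649


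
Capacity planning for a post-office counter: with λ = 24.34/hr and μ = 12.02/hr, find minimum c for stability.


Stability requires cμ > λ ⇔ c > λ/μ.
λ/μ = 24.34/12.02 = 2.0250
Minimum integer c = ⌊2.0250⌋ + 1 = 3
Check: 3·12.02 = 36.06 > 24.34, while 2·12.02 = 24.04 ≤ 24.34

Final: 3 servers


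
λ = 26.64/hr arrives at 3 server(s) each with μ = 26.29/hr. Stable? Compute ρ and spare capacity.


Total capacity cμ = 3·26.29 = 78.87/hr
ρ = λ/(cμ) = 26.64/78.87 = 0.3378
Stable ⇔ ρ < 1: YES
Spare capacity = cμ − λ = 78.87 − 26.64 = 52.23/hr

Final: ρ = 0.3378; stable; margin = 52.23/hr


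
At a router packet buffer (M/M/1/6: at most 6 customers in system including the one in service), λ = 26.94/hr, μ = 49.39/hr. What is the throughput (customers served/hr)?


ρ = 0.5455; P_K = (1−ρ)ρ^6/(1−ρ^7) = 0.012145
λ_eff = λ(1 − P_K) = 26.94·(1 − 0.012145) = 26.94·0.987855 = 26.6128 /hr

Final: 26.6128 /hr


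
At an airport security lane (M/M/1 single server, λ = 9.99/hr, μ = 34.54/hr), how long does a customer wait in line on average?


ρ = 9.99/34.54 = 0.2892
Wq = ρ/(μ−λ) = 0.2892/(34.54 − 9.99) = 0.2892/24.55 = 0.01178 hr

Final: 0.01178 hr


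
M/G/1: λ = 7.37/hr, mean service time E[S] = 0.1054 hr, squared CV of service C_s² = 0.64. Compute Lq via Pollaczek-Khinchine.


ρ = λ·E[S] = 7.37·0.1054 = 0.7768
Lq = ρ²(1+C_s²)/(2(1−ρ)) = 0.6034·(1+0.64)/(2·0.2232)
= 0.6034·1.6400/0.4464 = 2.21683

Final: 2.21683


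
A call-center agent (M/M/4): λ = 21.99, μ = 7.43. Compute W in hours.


a = 2.9596; ρ = 0.7399; P₀ = 0.040078
Lq = P₀·a^c·ρ/(c!(1−ρ)²) = 1.40137
Wq = Lq/λ = 1.40137/21.99 = 0.06373 hr
W = Wq + 1/μ = 0.06373 + 0.13459 = 0.19832 hr

Final: 0.19832 hr


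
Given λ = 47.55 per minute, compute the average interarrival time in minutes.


Mean interarrival time = 1/λ = 1/47.55 minute = 0.02103 minute
In minutes: 0.02103 × 1 = 0.02103 min

Final: 0.02103 min


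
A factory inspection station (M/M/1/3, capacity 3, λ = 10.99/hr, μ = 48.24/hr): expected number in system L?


ρ = 10.99/48.24 = 0.2278
L = ρ[1 − (K+1)ρ^K + Kρ^(K+1)] / [(1−ρ)(1−ρ^(K+1))]
Numerator: 0.2278·(1 − 4·0.011824 + 3·0.002694) = 0.218885
Denominator: (0.7722)·(0.997306) = 0.770101
L = 0.218885/0.770101 = 0.2842

Final: 0.2842


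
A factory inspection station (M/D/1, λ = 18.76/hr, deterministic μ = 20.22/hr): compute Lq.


ρ = 18.76/20.22 = 0.9278
M/D/1: Lq = ρ²/(2(1−ρ)) = 0.8608/(2·0.07221) = 5.96076

Final: 5.96076


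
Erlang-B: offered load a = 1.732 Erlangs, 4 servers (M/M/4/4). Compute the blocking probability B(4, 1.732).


B(c,a) = (a^c/c!) / Σ_{k=0}^{c} a^k/k!
a^4/4! = 0.374956
Σ terms (k=0..4): 1.00000 + 1.73200 + 1.49991 + 0.86595 + 0.37496 = 5.472817
B = 0.374956/5.472817 = 0.068512

Final: 0.068512


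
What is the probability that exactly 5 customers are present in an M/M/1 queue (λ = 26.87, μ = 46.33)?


ρ = 26.87/46.33 = 0.5800
P_n = (1−ρ)·ρ^n = (1 − 0.5800)·0.5800^5 = 0.4200·0.065619 = 0.027562

Final: 0.027562


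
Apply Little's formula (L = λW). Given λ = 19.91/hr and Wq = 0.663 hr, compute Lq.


Lq = λWq = 19.91·0.663 = 13.2003

Final: 13.2003


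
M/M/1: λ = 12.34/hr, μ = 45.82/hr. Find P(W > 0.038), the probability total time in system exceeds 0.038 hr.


W ~ Exponential(μ−λ) for M/M/1.
μ − λ = 45.82 − 12.34 = 33.4800
P(W > t) = e^{−(μ−λ)t} = e^{−1.2722} = 0.280203

Final: 0.280203


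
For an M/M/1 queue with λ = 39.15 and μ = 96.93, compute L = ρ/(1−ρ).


ρ = λ/μ = 39.15/96.93 = 0.4039
L = ρ/(1−ρ) = 0.4039/(1 − 0.4039) = 0.4039/0.5961 = 0.6776

Final: 0.6776


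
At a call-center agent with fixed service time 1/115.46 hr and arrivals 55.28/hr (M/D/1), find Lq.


ρ = 55.28/115.46 = 0.4788
M/D/1: Lq = ρ²/(2(1−ρ)) = 0.2292/(2·0.5212) = 0.21990

Final: 0.21990


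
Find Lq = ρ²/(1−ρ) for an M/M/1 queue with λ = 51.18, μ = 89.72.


ρ = 51.18/89.72 = 0.5704
Lq = ρ²/(1−ρ) = 0.3254/0.4296 = 0.7575

Final: 0.7575


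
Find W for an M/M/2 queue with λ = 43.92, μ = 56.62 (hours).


a = 0.7757; ρ = 0.3878; P₀ = 0.441079
Lq = P₀·a^c·ρ/(c!(1−ρ)²) = 0.13735
Wq = Lq/λ = 0.13735/43.92 = 0.003127 hr
W = Wq + 1/μ = 0.003127 + 0.01766 = 0.02079 hr

Final: 0.02079 hr
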